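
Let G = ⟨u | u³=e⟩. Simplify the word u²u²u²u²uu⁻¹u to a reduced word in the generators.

Multiply left to right, reducing at each step:
  (u²) · u² = u
  u · u² = e
  e · u² = u²
  (u²) · u = e
  e · u⁻¹ = u²
  (u²) · u = e

Answer: e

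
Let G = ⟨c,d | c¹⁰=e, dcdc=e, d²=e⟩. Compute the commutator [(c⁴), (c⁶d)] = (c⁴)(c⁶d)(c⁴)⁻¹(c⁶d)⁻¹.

[(c⁴), (c⁶d)] = (c⁴)·(c⁶d)·(c⁴)⁻¹·(c⁶d)⁻¹.
  (c⁴) · (c⁶d) = d
  d · (c⁶) = c⁴d
  (c⁴d) · (c⁶d) = c⁸

Answer: c⁸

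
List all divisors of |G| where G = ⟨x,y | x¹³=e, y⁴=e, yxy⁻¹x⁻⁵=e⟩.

|G| = 52 = 2² · 13. By Lagrange's theorem the order of any subgroup divides 52; the divisors of 52 are 1, 2, 4, 13, 26, 52.

Answer: 1, 2, 4, 13, 26, 52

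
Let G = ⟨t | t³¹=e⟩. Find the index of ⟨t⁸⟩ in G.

First find ord(t⁸) by computing successive powers:
  (t⁸)¹ = t⁸, (t⁸)² = t¹⁶, (t⁸)³ = t²⁴, (t⁸)⁴ = t, (t⁸)⁵ = t⁹, (t⁸)⁶ = t¹⁷, (t⁸)⁷ = t²⁵, (t⁸)⁸ = t², (t⁸)⁹ = t¹⁰, (t⁸)¹⁰ = t¹⁸, (t⁸)¹¹ = t²⁶, (t⁸)¹² = t³, (t⁸)¹³ = t¹¹, (t⁸)¹⁴ = t¹⁹, (t⁸)¹⁵ = t²⁷, (t⁸)¹⁶ = t⁴, (t⁸)¹⁷ = t¹², (t⁸)¹⁸ = t²⁰, (t⁸)¹⁹ = t²⁸, (t⁸)²⁰ = t⁵, (t⁸)²¹ = t¹³, (t⁸)²² = t²¹, (t⁸)²³ = t²⁹, (t⁸)²⁴ = t⁶, (t⁸)²⁵ = t¹⁴, (t⁸)²⁶ = t²², (t⁸)²⁷ = t³⁰, (t⁸)²⁸ = t⁷, (t⁸)²⁹ = t¹⁵, (t⁸)³⁰ = t²³, (t⁸)³¹ = e.
So |⟨t⁸⟩| = ord(t⁸) = 31. With |G| = 31, by Lagrange [G : ⟨t⁸⟩] = 31/31 = 1.

Answer: 1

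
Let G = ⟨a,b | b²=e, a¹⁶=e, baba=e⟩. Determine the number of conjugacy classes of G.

The conjugacy classes (representative and size) are:
  [e] (size 1), [a¹⁵] (size 2), [a²] (size 2), [a³] (size 2), [a¹²] (size 2), [a⁵] (size 2), [a⁶] (size 2), [a⁷] (size 2), [a⁸] (size 1), [a²b] (size 8), [a¹⁵b] (size 8).
Class equation: 1 + 2 + 2 + 2 + 2 + 2 + 2 + 2 + 1 + 8 + 8 = 32 = |G|. So G has 11 conjugacy classes.

Answer: 11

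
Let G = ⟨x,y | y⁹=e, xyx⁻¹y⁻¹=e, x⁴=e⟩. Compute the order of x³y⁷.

Compute successive powers until reaching e:
  (x³y⁷)¹ = x³y⁷, (x³y⁷)² = x²y⁵, (x³y⁷)³ = xy³, (x³y⁷)⁴ = y, (x³y⁷)⁵ = x³y⁸, (x³y⁷)⁶ = x²y⁶, (x³y⁷)⁷ = xy⁴, (x³y⁷)⁸ = y², (x³y⁷)⁹ = x³, (x³y⁷)¹⁰ = x²y⁷, (x³y⁷)¹¹ = xy⁵, (x³y⁷)¹² = y³, (x³y⁷)¹³ = x³y, (x³y⁷)¹⁴ = x²y⁸, (x³y⁷)¹⁵ = xy⁶, (x³y⁷)¹⁶ = y⁴, (x³y⁷)¹⁷ = x³y², (x³y⁷)¹⁸ = x², (x³y⁷)¹⁹ = xy⁷, (x³y⁷)²⁰ = y⁵, (x³y⁷)²¹ = x³y³, (x³y⁷)²² = x²y, (x³y⁷)²³ = xy⁸, (x³y⁷)²⁴ = y⁶, (x³y⁷)²⁵ = x³y⁴, (x³y⁷)²⁶ = x²y², (x³y⁷)²⁷ = x, (x³y⁷)²⁸ = y⁷, (x³y⁷)²⁹ = x³y⁵, (x³y⁷)³⁰ = x²y³, (x³y⁷)³¹ = xy, (x³y⁷)³² = y⁸, (x³y⁷)³³ = x³y⁶, (x³y⁷)³⁴ = x²y⁴, (x³y⁷)³⁵ = xy², (x³y⁷)³⁶ = e.
The smallest positive k with (x³y⁷)ᵏ = e is 36.

Answer: 36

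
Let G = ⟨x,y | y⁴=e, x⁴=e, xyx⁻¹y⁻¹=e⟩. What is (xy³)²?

Compute successive powers of (xy³), reducing at each step:
  (xy³)²: (xy³) · x = x²y³;   (x²y³) · y³ = x²y²

Answer: x²y²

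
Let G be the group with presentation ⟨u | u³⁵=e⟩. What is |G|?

G is generated by a single element, so G is cyclic. The relator gives u³⁵ = e and no smaller power is forced to be e, so the 35 powers {e, u, u², u³, u⁴, u⁵, u⁶, u⁷, u⁸, u⁹, u²², u²³, u²¹, u²⁰, u²⁴, u²⁵, u²⁶, u²⁷, u²⁸, u²⁹, u³², u³³, u³¹, u³⁰, u³⁴, u¹², u¹³, u¹¹, u¹⁰, u¹⁴, u¹⁵, u¹⁶, u¹⁷, u¹⁸, u¹⁹} are distinct. Hence |G| = 35.

Answer: 35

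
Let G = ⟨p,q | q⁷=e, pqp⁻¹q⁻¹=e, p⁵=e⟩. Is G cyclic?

|G| = 35. The element pq has order 35 (its powers give 35 distinct elements), so ⟨pq⟩ = G and G is cyclic.

Answer: Yes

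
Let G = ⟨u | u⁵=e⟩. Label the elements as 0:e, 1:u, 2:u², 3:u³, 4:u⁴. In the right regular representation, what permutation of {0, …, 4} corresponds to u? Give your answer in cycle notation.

(0 1 2 3 4)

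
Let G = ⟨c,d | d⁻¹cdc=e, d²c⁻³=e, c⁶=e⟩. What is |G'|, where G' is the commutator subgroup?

G' = [G, G] is generated by all commutators. The generator-pair commutators are: [c, d] = c².
The subgroup they normally generate is {e, c², c⁴}, of order 3.
Check: |G/G'| = 12/3 = 4 is the order of the abelianisation.

Answer: 3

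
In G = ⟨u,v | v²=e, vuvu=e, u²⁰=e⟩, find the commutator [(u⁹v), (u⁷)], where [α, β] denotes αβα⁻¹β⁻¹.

[(u⁹v), (u⁷)] = (u⁹v)·(u⁷)·(u⁹v)⁻¹·(u⁷)⁻¹.
  (u⁹v) · (u⁷) = u²v
  (u²v) · (u⁹v) = u¹³
  (u¹³) · (u¹³) = u⁶

Answer: u⁶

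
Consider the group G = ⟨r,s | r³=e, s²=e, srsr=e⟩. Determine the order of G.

Enumerate words in the generators, reducing via the relations: the distinct elements are
  {e, r, s, rs, r², r²s}.
No further products give new elements, so |G| = 6.

Answer: 6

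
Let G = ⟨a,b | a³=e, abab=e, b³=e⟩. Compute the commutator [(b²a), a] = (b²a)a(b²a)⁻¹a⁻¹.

[(b²a), a] = (b²a)·a·(b²a)⁻¹·a⁻¹.
  (b²a) · a = ab
  (ab) · (a²b) = ba²
  (ba²) · (a²) = a²b²

Answer: a²b²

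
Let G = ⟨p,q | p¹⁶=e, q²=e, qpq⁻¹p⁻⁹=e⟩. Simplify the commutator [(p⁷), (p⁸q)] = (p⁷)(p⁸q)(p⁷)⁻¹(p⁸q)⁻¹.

[(p⁷), (p⁸q)] = (p⁷)·(p⁸q)·(p⁷)⁻¹·(p⁸q)⁻¹.
  (p⁷) · (p⁸q) = p¹⁵q
  (p¹⁵q) · (p⁹) = q
  q · (p⁸q) = p⁸

Answer: p⁸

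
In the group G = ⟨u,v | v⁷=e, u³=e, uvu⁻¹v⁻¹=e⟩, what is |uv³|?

Compute successive powers until reaching e:
  (uv³)¹ = uv³, (uv³)² = u²v⁶, (uv³)³ = v², (uv³)⁴ = uv⁵, (uv³)⁵ = u²v, (uv³)⁶ = v⁴, (uv³)⁷ = u, (uv³)⁸ = u²v³, (uv³)⁹ = v⁶, (uv³)¹⁰ = uv², (uv³)¹¹ = u²v⁵, (uv³)¹² = v, (uv³)¹³ = uv⁴, (uv³)¹⁴ = u², (uv³)¹⁵ = v³, (uv³)¹⁶ = uv⁶, (uv³)¹⁷ = u²v², (uv³)¹⁸ = v⁵, (uv³)¹⁹ = uv, (uv³)²⁰ = u²v⁴, (uv³)²¹ = e.
The smallest positive k with (uv³)ᵏ = e is 21.

Answer: 21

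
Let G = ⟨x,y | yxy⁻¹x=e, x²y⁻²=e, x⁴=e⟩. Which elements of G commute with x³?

⟨x³⟩ ⊆ C_G(x³) since powers of x³ commute with x³; so |C_G(x³)| ≥ |⟨x³⟩| = 4.
By orbit–stabilizer, |C_G(x³)| = |G| / |conj. class of x³| = 8 / 2 = 4.
The 4 elements commuting with x³ are {e, x, x², x³}.

Answer: {e, x, x², x³}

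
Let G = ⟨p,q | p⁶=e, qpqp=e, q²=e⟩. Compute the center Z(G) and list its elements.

An element z ∈ Z(G) iff z commutes with every generator.
For example p³ is central: (p³)·p = p⁴ = p·(p³); (p³)·q = p³q = q·(p³).
Whereas p ∉ Z(G) since p·q = pq ≠ p⁵q = q·p.
Checking each of the 12 elements this way gives Z(G) = {e, p³}, of order 2.

Answer: {e, p³}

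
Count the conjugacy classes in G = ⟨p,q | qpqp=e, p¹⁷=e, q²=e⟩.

The conjugacy classes (representative and size) are:
  [e] (size 1), [p¹⁶] (size 2), [p²] (size 2), [p³] (size 2), [p¹³] (size 2), [p¹²] (size 2), [p⁶] (size 2), [p¹⁰] (size 2), [p⁹] (size 2), [p⁷q] (size 17).
Class equation: 1 + 2 + 2 + 2 + 2 + 2 + 2 + 2 + 2 + 17 = 34 = |G|. So G has 10 conjugacy classes.

Answer: 10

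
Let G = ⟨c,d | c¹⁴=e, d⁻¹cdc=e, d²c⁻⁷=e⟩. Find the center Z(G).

An element z ∈ Z(G) iff z commutes with every generator.
For example c⁷ is central: (c⁷)·c = c⁸ = c·(c⁷); (c⁷)·d = d⁻¹ = d·(c⁷).
Whereas c ∉ Z(G) since c·d = cd ≠ c⁶d⁻¹ = d·c.
Checking each of the 28 elements this way gives Z(G) = {e, c⁷}, of order 2.

Answer: {e, c⁷}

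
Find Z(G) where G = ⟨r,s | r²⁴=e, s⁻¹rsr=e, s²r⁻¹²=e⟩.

An element z ∈ Z(G) iff z commutes with every generator.
For example r¹² is central: (r¹²)·r = r¹³ = r·(r¹²); (r¹²)·s = s⁻¹ = s·(r¹²).
Whereas r ∉ Z(G) since r·s = rs ≠ r¹¹s⁻¹ = s·r.
Checking each of the 48 elements this way gives Z(G) = {e, r¹²}, of order 2.

Answer: {e, r¹²}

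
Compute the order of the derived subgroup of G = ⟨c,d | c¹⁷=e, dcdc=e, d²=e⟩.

G' = [G, G] is generated by all commutators. The generator-pair commutators are: [c, d] = c².
The subgroup they normally generate is {e, c, c², c³, c⁴, c⁵, c⁶, c⁷, c⁸, c⁹, c¹⁰, c¹¹, c¹², c¹³, c¹⁴, c¹⁵, c¹⁶}, of order 17.
Check: |G/G'| = 34/17 = 2 is the order of the abelianisation.

Answer: 17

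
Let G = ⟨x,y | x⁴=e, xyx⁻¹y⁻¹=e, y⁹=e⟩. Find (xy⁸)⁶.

Compute successive powers of (xy⁸), reducing at each step:
  (xy⁸)²: (xy⁸) · x = x²y⁸;   (x²y⁸) · y⁸ = x²y⁷
  (xy⁸)³: (x²y⁷) · x = x³y⁷;   (x³y⁷) · y⁸ = x³y⁶
  (xy⁸)⁴: (x³y⁶) · x = y⁶;   (y⁶) · y⁸ = y⁵
  (xy⁸)⁵: (y⁵) · x = xy⁵;   (xy⁵) · y⁸ = xy⁴
  (xy⁸)⁶: (xy⁴) · x = x²y⁴;   (x²y⁴) · y⁸ = x²y³

Answer: x²y³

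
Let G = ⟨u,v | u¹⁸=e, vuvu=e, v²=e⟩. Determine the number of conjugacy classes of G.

The conjugacy classes (representative and size) are:
  [e] (size 1), [u] (size 2), [u²] (size 2), [u³] (size 2), [u¹⁴] (size 2), [u⁵] (size 2), [u¹²] (size 2), [u⁷] (size 2), [u¹⁰] (size 2), [u⁹] (size 1), [u¹⁰v] (size 9), [uv] (size 9).
Class equation: 1 + 2 + 2 + 2 + 2 + 2 + 2 + 2 + 2 + 1 + 9 + 9 = 36 = |G|. So G has 12 conjugacy classes.

Answer: 12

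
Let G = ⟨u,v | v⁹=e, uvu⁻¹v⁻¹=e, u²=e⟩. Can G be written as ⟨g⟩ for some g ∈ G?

|G| = 18. The element uv has order 18 (its powers give 18 distinct elements), so ⟨uv⟩ = G and G is cyclic.

Answer: Yes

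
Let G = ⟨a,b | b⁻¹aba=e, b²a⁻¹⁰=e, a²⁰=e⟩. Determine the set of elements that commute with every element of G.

An element z ∈ Z(G) iff z commutes with every generator.
For example a¹⁰ is central: (a¹⁰)·a = a¹¹ = a·(a¹⁰); (a¹⁰)·b = b⁻¹ = b·(a¹⁰).
Whereas a ∉ Z(G) since a·b = ab ≠ a⁹b⁻¹ = b·a.
Checking each of the 40 elements this way gives Z(G) = {e, a¹⁰}, of order 2.

Answer: {e, a¹⁰}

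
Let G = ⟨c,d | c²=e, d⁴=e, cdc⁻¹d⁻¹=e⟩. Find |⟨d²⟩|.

|⟨d²⟩| equals the order of d². Compute successive powers until reaching e:
  (d²)¹ = d², (d²)² = e.
The smallest positive k with (d²)ᵏ = e is 2, so |⟨d²⟩| = 2.

Answer: 2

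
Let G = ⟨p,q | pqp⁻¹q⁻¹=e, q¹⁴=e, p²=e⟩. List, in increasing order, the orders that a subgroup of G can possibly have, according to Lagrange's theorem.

|G| = 28 = 2² · 7. By Lagrange's theorem the order of any subgroup divides 28; the divisors of 28 are 1, 2, 4, 7, 14, 28.

Answer: 1, 2, 4, 7, 14, 28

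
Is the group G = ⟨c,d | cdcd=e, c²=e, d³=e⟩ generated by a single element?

Every cyclic group is abelian. But c·d = cd while d·c = cd², so c·d ≠ d·c and G is not abelian. Hence G is not cyclic.

Answer: No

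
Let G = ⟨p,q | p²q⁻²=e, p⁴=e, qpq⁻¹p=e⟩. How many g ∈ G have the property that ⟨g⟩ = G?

⟨g⟩ = G would require ord(g) = |G| = 8, but the maximum element order in G is 4 < 8. So G is not cyclic and no single element generates it: the count is 0.

Answer: 0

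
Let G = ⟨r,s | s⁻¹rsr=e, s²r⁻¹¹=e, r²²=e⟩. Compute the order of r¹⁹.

Compute successive powers until reaching e:
  (r¹⁹)¹ = r¹⁹, (r¹⁹)² = r¹⁶, (r¹⁹)³ = r¹³, (r¹⁹)⁴ = r¹⁰, (r¹⁹)⁵ = r⁷, (r¹⁹)⁶ = r⁴, (r¹⁹)⁷ = r, (r¹⁹)⁸ = r²⁰, (r¹⁹)⁹ = r¹⁷, (r¹⁹)¹⁰ = r¹⁴, (r¹⁹)¹¹ = r¹¹, (r¹⁹)¹² = r⁸, (r¹⁹)¹³ = r⁵, (r¹⁹)¹⁴ = r², (r¹⁹)¹⁵ = r²¹, (r¹⁹)¹⁶ = r¹⁸, (r¹⁹)¹⁷ = r¹⁵, (r¹⁹)¹⁸ = r¹², (r¹⁹)¹⁹ = r⁹, (r¹⁹)²⁰ = r⁶, (r¹⁹)²¹ = r³, (r¹⁹)²² = e.
The smallest positive k with (r¹⁹)ᵏ = e is 22.

Answer: 22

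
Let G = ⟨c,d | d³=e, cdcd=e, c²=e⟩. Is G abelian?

c·d = cd but d·c = cd², so c·d ≠ d·c and G is not abelian.

Answer: No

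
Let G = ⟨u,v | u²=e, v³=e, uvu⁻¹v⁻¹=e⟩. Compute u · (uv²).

Compute u · (uv²) by multiplying left to right and reducing via the relations at each step:
  u · u = e
  e · v² = v²

Answer: v²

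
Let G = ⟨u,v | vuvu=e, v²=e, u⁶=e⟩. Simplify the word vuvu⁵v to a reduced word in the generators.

Multiply left to right, reducing at each step:
  v · u = u⁵v
  (u⁵v) · v = u⁵
  (u⁵) · u⁵ = u⁴
  (u⁴) · v = u⁴v

Answer: u⁴v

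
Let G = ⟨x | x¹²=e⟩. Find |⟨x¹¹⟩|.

|⟨x¹¹⟩| equals the order of x¹¹. Compute successive powers until reaching e:
  (x¹¹)¹ = x¹¹, (x¹¹)² = x¹⁰, (x¹¹)³ = x⁹, (x¹¹)⁴ = x⁸, (x¹¹)⁵ = x⁷, (x¹¹)⁶ = x⁶, (x¹¹)⁷ = x⁵, (x¹¹)⁸ = x⁴, (x¹¹)⁹ = x³, (x¹¹)¹⁰ = x², (x¹¹)¹¹ = x, (x¹¹)¹² = e.
The smallest positive k with (x¹¹)ᵏ = e is 12, so |⟨x¹¹⟩| = 12.

Answer: 12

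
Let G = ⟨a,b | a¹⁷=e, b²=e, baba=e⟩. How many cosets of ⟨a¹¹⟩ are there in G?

First find ord(a¹¹) by computing successive powers:
  (a¹¹)¹ = a¹¹, (a¹¹)² = a⁵, (a¹¹)³ = a¹⁶, (a¹¹)⁴ = a¹⁰, (a¹¹)⁵ = a⁴, (a¹¹)⁶ = a¹⁵, (a¹¹)⁷ = a⁹, (a¹¹)⁸ = a³, (a¹¹)⁹ = a¹⁴, (a¹¹)¹⁰ = a⁸, (a¹¹)¹¹ = a², (a¹¹)¹² = a¹³, (a¹¹)¹³ = a⁷, (a¹¹)¹⁴ = a, (a¹¹)¹⁵ = a¹², (a¹¹)¹⁶ = a⁶, (a¹¹)¹⁷ = e.
So |⟨a¹¹⟩| = ord(a¹¹) = 17. With |G| = 34, by Lagrange [G : ⟨a¹¹⟩] = 34/17 = 2.

Answer: 2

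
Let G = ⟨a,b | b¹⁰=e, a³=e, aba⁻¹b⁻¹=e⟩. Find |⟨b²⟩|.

|⟨b²⟩| equals the order of b². Compute successive powers until reaching e:
  (b²)¹ = b², (b²)² = b⁴, (b²)³ = b⁶, (b²)⁴ = b⁸, (b²)⁵ = e.
The smallest positive k with (b²)ᵏ = e is 5, so |⟨b²⟩| = 5.

Answer: 5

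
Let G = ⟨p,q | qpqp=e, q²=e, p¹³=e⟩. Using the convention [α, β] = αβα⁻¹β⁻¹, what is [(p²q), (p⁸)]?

[(p²q), (p⁸)] = (p²q)·(p⁸)·(p²q)⁻¹·(p⁸)⁻¹.
  (p²q) · (p⁸) = p⁷q
  (p⁷q) · (p²q) = p⁵
  (p⁵) · (p⁵) = p¹⁰

Answer: p¹⁰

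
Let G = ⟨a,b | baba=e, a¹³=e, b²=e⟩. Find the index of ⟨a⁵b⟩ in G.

First find ord(a⁵b) by computing successive powers:
  (a⁵b)¹ = a⁵b, (a⁵b)² = e.
So |⟨a⁵b⟩| = ord(a⁵b) = 2. With |G| = 26, by Lagrange [G : ⟨a⁵b⟩] = 26/2 = 13.

Answer: 13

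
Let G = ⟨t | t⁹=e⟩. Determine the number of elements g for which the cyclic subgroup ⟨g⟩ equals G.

G is cyclic of order 9. An element generates G iff its order is 9, and a cyclic group of order 9 has exactly φ(9) = 6 such elements.

Answer: 6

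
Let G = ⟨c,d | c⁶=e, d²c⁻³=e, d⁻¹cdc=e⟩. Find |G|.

Enumerate words in the generators, reducing via the relations: the distinct elements are
  {c, d, e, cd, c², c³, c⁴, c⁵, c²d, d⁻¹, cd⁻¹, c²d⁻¹}.
No further products give new elements, so |G| = 12.

Answer: 12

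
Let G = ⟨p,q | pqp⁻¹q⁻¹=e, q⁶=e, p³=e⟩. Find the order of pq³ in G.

Compute successive powers until reaching e:
  (pq³)¹ = pq³, (pq³)² = p², (pq³)³ = q³, (pq³)⁴ = p, (pq³)⁵ = p²q³, (pq³)⁶ = e.
The smallest positive k with (pq³)ᵏ = e is 6.

Answer: 6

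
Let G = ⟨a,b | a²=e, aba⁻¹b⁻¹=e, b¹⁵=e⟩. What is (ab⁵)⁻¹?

The order of (ab⁵) is 6 (smallest k with (ab⁵)ᵏ = e), so (ab⁵)⁻¹ = (ab⁵)⁵ = ab¹⁰.
Check: (ab⁵) · (ab¹⁰) → (ab⁵) · a = b⁵;   (b⁵) · b¹⁰ = e, giving e as required.

Answer: ab¹⁰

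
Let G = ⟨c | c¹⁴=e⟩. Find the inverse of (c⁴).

The order of (c⁴) is 7 (smallest k with (c⁴)ᵏ = e), so (c⁴)⁻¹ = (c⁴)⁶ = c¹⁰.
Check: (c⁴) · (c¹⁰) → (c⁴) · c¹⁰ = e, giving e as required.

Answer: c¹⁰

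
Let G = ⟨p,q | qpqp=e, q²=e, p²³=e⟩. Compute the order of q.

Compute successive powers until reaching e:
  q¹ = q, q² = e.
The smallest positive k with qᵏ = e is 2.

Answer: 2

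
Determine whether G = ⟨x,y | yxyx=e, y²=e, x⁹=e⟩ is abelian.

x·y = xy but y·x = x⁸y, so x·y ≠ y·x and G is not abelian.

Answer: No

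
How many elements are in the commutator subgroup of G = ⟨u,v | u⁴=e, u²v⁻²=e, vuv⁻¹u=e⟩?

G' = [G, G] is generated by all commutators. The generator-pair commutators are: [u, v] = u².
The subgroup they normally generate is {e, u²}, of order 2.
Check: |G/G'| = 8/2 = 4 is the order of the abelianisation.

Answer: 2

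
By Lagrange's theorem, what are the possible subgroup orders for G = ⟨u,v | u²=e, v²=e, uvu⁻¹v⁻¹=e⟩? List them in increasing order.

|G| = 4 = 2². By Lagrange's theorem the order of any subgroup divides 4; the divisors of 4 are 1, 2, 4.

Answer: 1, 2, 4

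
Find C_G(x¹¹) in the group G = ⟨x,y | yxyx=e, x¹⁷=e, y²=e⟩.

⟨x¹¹⟩ ⊆ C_G(x¹¹) since powers of x¹¹ commute with x¹¹; so |C_G(x¹¹)| ≥ |⟨x¹¹⟩| = 17.
By orbit–stabilizer, |C_G(x¹¹)| = |G| / |conj. class of x¹¹| = 34 / 2 = 17.
The 17 elements commuting with x¹¹ are {e, x, x², x³, x⁴, x⁵, x⁶, x⁷, x⁸, x⁹, x¹⁰, x¹¹, x¹², x¹³, x¹⁴, x¹⁵, x¹⁶}.

Answer: {e, x, x², x³, x⁴, x⁵, x⁶, x⁷, x⁸, x⁹, x¹⁰, x¹¹, x¹², x¹³, x¹⁴, x¹⁵, x¹⁶}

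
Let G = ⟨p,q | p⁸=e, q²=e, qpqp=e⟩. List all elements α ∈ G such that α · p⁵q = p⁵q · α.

⟨p⁵q⟩ ⊆ C_G(p⁵q) since powers of p⁵q commute with p⁵q; so |C_G(p⁵q)| ≥ |⟨p⁵q⟩| = 2.
By orbit–stabilizer, |C_G(p⁵q)| = |G| / |conj. class of p⁵q| = 16 / 4 = 4.
The 4 elements commuting with p⁵q are {e, p⁴, pq, p⁵q}.

Answer: {e, p⁴, pq, p⁵q}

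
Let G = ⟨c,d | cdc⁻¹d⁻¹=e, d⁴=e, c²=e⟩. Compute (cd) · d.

Compute (cd) · d by multiplying left to right and reducing via the relations at each step:
  (cd) · d = cd²

Answer: cd²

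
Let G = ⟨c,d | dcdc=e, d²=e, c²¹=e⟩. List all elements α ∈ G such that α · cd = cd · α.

⟨cd⟩ ⊆ C_G(cd) since powers of cd commute with cd; so |C_G(cd)| ≥ |⟨cd⟩| = 2.
By orbit–stabilizer, |C_G(cd)| = |G| / |conj. class of cd| = 42 / 21 = 2.
The 2 elements commuting with cd are {e, cd}.

Answer: {e, cd}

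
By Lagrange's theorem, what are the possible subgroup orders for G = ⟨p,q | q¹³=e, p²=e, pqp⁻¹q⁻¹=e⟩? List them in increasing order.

|G| = 26 = 2 · 13. By Lagrange's theorem the order of any subgroup divides 26; the divisors of 26 are 1, 2, 13, 26.

Answer: 1, 2, 13, 26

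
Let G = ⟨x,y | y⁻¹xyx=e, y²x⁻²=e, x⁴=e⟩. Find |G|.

Enumerate words in the generators, reducing via the relations: the distinct elements are
  {e, x, y, xy, x², x³, y⁻¹, xy⁻¹}.
No further products give new elements, so |G| = 8.

Answer: 8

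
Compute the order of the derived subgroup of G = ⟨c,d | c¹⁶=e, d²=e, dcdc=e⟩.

G' = [G, G] is generated by all commutators. The generator-pair commutators are: [c, d] = c².
The subgroup they normally generate is {e, c², c⁴, c⁶, c⁸, c¹⁰, c¹², c¹⁴}, of order 8.
Check: |G/G'| = 32/8 = 4 is the order of the abelianisation.

Answer: 8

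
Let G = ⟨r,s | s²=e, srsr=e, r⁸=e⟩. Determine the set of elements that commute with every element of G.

An element z ∈ Z(G) iff z commutes with every generator.
For example r⁴ is central: (r⁴)·r = r⁵ = r·(r⁴); (r⁴)·s = r⁴s = s·(r⁴).
Whereas r ∉ Z(G) since r·s = rs ≠ r⁷s = s·r.
Checking each of the 16 elements this way gives Z(G) = {e, r⁴}, of order 2.

Answer: {e, r⁴}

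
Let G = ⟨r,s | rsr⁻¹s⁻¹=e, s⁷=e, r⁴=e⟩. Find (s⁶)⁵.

Compute successive powers of (s⁶), reducing at each step:
  (s⁶)²: (s⁶) · s⁶ = s⁵
  (s⁶)³: (s⁵) · s⁶ = s⁴
  (s⁶)⁴: (s⁴) · s⁶ = s³
  (s⁶)⁵: (s³) · s⁶ = s²

Answer: s²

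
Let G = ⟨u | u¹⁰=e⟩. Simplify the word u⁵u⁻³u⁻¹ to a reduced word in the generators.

Multiply left to right, reducing at each step:
  (u⁵) · u⁻³ = u²
  (u²) · u⁻¹ = u

Answer: u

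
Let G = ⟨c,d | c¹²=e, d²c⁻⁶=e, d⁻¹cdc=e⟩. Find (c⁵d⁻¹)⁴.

Compute successive powers of (c⁵d⁻¹), reducing at each step:
  (c⁵d⁻¹)²: (c⁵d⁻¹) · c⁵ = d⁻¹;   (d⁻¹) · d⁻¹ = c⁶
  (c⁵d⁻¹)³: (c⁶) · c⁵ = c¹¹;   (c¹¹) · d⁻¹ = c⁵d
  (c⁵d⁻¹)⁴: (c⁵d) · c⁵ = d;   d · d⁻¹ = e

Answer: e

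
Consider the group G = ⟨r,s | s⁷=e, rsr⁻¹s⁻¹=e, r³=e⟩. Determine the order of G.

Enumerate words in the generators, reducing via the relations: the distinct elements are
  {e, r, s, rs, r², s², s³, s⁴, s⁵, s⁶, rs², rs³, rs⁴, rs⁵, rs⁶, r²s, r²s², r²s³, r²s⁴, r²s⁵, r²s⁶}.
No further products give new elements, so |G| = 21.

Answer: 21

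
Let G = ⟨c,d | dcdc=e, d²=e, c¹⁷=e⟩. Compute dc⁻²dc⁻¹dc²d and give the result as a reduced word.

Multiply left to right, reducing at each step:
  d · c⁻² = c²d
  (c²d) · d = c²
  (c²) · c⁻¹ = c
  c · d = cd
  (cd) · c² = c¹⁶d
  (c¹⁶d) · d = c¹⁶

Answer: c¹⁶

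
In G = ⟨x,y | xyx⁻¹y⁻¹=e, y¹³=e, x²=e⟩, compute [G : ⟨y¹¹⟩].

First find ord(y¹¹) by computing successive powers:
  (y¹¹)¹ = y¹¹, (y¹¹)² = y⁹, (y¹¹)³ = y⁷, (y¹¹)⁴ = y⁵, (y¹¹)⁵ = y³, (y¹¹)⁶ = y, (y¹¹)⁷ = y¹², (y¹¹)⁸ = y¹⁰, (y¹¹)⁹ = y⁸, (y¹¹)¹⁰ = y⁶, (y¹¹)¹¹ = y⁴, (y¹¹)¹² = y², (y¹¹)¹³ = e.
So |⟨y¹¹⟩| = ord(y¹¹) = 13. With |G| = 26, by Lagrange [G : ⟨y¹¹⟩] = 26/13 = 2.

Answer: 2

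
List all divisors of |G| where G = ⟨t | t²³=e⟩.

|G| = 23 = 23. By Lagrange's theorem the order of any subgroup divides 23; the divisors of 23 are 1, 23.

Answer: 1, 23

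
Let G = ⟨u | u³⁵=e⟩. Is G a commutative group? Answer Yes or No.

G has a single generator, so G is cyclic and hence abelian.

Answer: Yes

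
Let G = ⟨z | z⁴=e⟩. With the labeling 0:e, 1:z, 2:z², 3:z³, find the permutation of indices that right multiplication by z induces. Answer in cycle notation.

(0 1 2 3)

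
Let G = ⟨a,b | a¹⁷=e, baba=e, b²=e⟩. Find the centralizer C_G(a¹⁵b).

⟨a¹⁵b⟩ ⊆ C_G(a¹⁵b) since powers of a¹⁵b commute with a¹⁵b; so |C_G(a¹⁵b)| ≥ |⟨a¹⁵b⟩| = 2.
By orbit–stabilizer, |C_G(a¹⁵b)| = |G| / |conj. class of a¹⁵b| = 34 / 17 = 2.
The 2 elements commuting with a¹⁵b are {e, a¹⁵b}.

Answer: {e, a¹⁵b}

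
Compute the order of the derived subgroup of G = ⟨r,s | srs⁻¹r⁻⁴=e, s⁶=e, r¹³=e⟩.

G' = [G, G] is generated by all commutators. The generator-pair commutators are: [r, s] = r¹⁰.
The subgroup they normally generate is {e, r, r², r³, r⁴, r⁵, r⁶, r⁷, r⁸, r⁹, r¹⁰, r¹¹, r¹²}, of order 13.
Check: |G/G'| = 78/13 = 6 is the order of the abelianisation.

Answer: 13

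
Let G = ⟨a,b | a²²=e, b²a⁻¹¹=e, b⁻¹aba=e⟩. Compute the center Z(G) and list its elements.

An element z ∈ Z(G) iff z commutes with every generator.
For example a¹¹ is central: (a¹¹)·a = a¹² = a·(a¹¹); (a¹¹)·b = b⁻¹ = b·(a¹¹).
Whereas a ∉ Z(G) since a·b = ab ≠ a¹⁰b⁻¹ = b·a.
Checking each of the 44 elements this way gives Z(G) = {e, a¹¹}, of order 2.

Answer: {e, a¹¹}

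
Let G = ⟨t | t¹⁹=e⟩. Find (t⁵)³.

Compute successive powers of (t⁵), reducing at each step:
  (t⁵)²: (t⁵) · t⁵ = t¹⁰
  (t⁵)³: (t¹⁰) · t⁵ = t¹⁵

Answer: t¹⁵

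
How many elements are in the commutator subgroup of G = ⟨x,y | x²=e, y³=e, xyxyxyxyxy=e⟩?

G' = [G, G] is generated by all commutators. The generator-pair commutators are: [x, y] = xyxy².
The subgroup they normally generate is {e, x, y, y², xy, xyx, xyxy, xyxyx, y²xy²x, y²xy², y²x, xy², yx, yxy, yxyx, xy²xy²x, xy²xy², xy²x, y²xy, y²xyx, y²xyxy, yxy²xy², yxy²x, yxy², xyxy², xy²xy, xy²xyx, xy²xyxy, xyxy²xy², xyxy²x, y²xy²xy, xyxy²xy, xyxy²xyx, xyxy²xyxy, y²xy²xyxy², y²xy²xyx, y²xy²xyxy, y²xyxy²xy², y²xyxy²x, y²xyxy², yxyxy², yxy²xy, yxy²xyx, yxy²xyxy, yxyxy²xy², yxyxy²x, yxyxy²xy, xy²xyxy²xy², xy²xyxy²x, xy²xyxy², y²xyxy²xy, y²xyxy²xyx, yxy²xyxy²x, yxy²xyxy², xy²xyxy²xy, xy²xyxy²xyx, xyxy²xyxy²x, xyxy²xyxy², xyxy²xyxy²xy, yxy²xyxy²xy}, of order 60.
Check: |G/G'| = 60/60 = 1 is the order of the abelianisation.

Answer: 60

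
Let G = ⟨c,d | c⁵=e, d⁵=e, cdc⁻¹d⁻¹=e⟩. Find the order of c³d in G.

Compute successive powers until reaching e:
  (c³d)¹ = c³d, (c³d)² = cd², (c³d)³ = c⁴d³, (c³d)⁴ = c²d⁴, (c³d)⁵ = e.
The smallest positive k with (c³d)ᵏ = e is 5.

Answer: 5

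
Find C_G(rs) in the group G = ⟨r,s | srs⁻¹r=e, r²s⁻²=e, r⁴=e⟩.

⟨rs⟩ ⊆ C_G(rs) since powers of rs commute with rs; so |C_G(rs)| ≥ |⟨rs⟩| = 4.
By orbit–stabilizer, |C_G(rs)| = |G| / |conj. class of rs| = 8 / 2 = 4.
The 4 elements commuting with rs are {e, r², rs⁻¹, rs}.

Answer: {e, r², rs⁻¹, rs}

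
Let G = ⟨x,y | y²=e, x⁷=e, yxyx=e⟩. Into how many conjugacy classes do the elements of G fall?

The conjugacy classes (representative and size) are:
  [e] (size 1), [x⁶] (size 2), [x⁵] (size 2), [x⁴] (size 2), [xy] (size 7).
Class equation: 1 + 2 + 2 + 2 + 7 = 14 = |G|. So G has 5 conjugacy classes.

Answer: 5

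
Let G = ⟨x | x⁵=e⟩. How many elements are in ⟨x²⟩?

|⟨x²⟩| equals the order of x². Compute successive powers until reaching e:
  (x²)¹ = x², (x²)² = x⁴, (x²)³ = x, (x²)⁴ = x³, (x²)⁵ = e.
The smallest positive k with (x²)ᵏ = e is 5, so |⟨x²⟩| = 5.

Answer: 5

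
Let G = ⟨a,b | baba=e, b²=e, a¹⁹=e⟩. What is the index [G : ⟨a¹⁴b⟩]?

First find ord(a¹⁴b) by computing successive powers:
  (a¹⁴b)¹ = a¹⁴b, (a¹⁴b)² = e.
So |⟨a¹⁴b⟩| = ord(a¹⁴b) = 2. With |G| = 38, by Lagrange [G : ⟨a¹⁴b⟩] = 38/2 = 19.

Answer: 19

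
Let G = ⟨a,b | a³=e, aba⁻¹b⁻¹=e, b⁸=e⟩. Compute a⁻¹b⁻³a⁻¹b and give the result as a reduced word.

Multiply left to right, reducing at each step:
  (a²) · b⁻³ = a²b⁵
  (a²b⁵) · a⁻¹ = ab⁵
  (ab⁵) · b = ab⁶

Answer: ab⁶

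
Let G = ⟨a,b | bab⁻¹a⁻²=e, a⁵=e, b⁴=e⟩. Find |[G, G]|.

G' = [G, G] is generated by all commutators. The generator-pair commutators are: [a, b] = a⁴.
The subgroup they normally generate is {e, a, a², a³, a⁴}, of order 5.
Check: |G/G'| = 20/5 = 4 is the order of the abelianisation.

Answer: 5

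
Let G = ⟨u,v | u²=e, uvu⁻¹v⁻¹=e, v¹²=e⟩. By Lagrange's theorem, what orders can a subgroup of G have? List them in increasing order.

|G| = 24 = 2³ · 3. By Lagrange's theorem the order of any subgroup divides 24; the divisors of 24 are 1, 2, 3, 4, 6, 8, 12, 24.

Answer: 1, 2, 3, 4, 6, 8, 12, 24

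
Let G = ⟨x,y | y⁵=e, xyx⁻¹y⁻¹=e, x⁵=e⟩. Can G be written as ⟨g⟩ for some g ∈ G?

|G| = 25, but the maximum element order in G is 5 < 25. No single element generates all of G, so G is not cyclic.

Answer: No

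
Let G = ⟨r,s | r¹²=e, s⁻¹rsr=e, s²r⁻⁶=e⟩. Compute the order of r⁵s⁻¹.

Compute successive powers until reaching e:
  (r⁵s⁻¹)¹ = r⁵s⁻¹, (r⁵s⁻¹)² = r⁶, (r⁵s⁻¹)³ = r⁵s, (r⁵s⁻¹)⁴ = e.
The smallest positive k with (r⁵s⁻¹)ᵏ = e is 4.

Answer: 4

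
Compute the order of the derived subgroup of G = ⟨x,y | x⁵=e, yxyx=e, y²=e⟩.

G' = [G, G] is generated by all commutators. The generator-pair commutators are: [x, y] = x².
The subgroup they normally generate is {e, x, x², x³, x⁴}, of order 5.
Check: |G/G'| = 10/5 = 2 is the order of the abelianisation.

Answer: 5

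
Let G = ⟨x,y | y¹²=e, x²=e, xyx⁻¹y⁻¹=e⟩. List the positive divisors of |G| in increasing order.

|G| = 24 = 2³ · 3. By Lagrange's theorem the order of any subgroup divides 24; the divisors of 24 are 1, 2, 3, 4, 6, 8, 12, 24.

Answer: 1, 2, 3, 4, 6, 8, 12, 24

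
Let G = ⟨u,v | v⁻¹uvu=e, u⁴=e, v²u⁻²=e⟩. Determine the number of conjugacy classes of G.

The conjugacy classes (representative and size) are:
  [e] (size 1), [u³] (size 2), [u²] (size 1), [v⁻¹] (size 2), [uv⁻¹] (size 2).
Class equation: 1 + 2 + 1 + 2 + 2 = 8 = |G|. So G has 5 conjugacy classes.

Answer: 5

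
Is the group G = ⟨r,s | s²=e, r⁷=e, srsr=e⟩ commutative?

r·s = rs but s·r = r⁶s, so r·s ≠ s·r and G is not abelian.

Answer: No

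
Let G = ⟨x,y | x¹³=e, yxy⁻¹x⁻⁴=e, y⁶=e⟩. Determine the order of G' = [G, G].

G' = [G, G] is generated by all commutators. The generator-pair commutators are: [x, y] = x¹⁰.
The subgroup they normally generate is {e, x, x², x³, x⁴, x⁵, x⁶, x⁷, x⁸, x⁹, x¹⁰, x¹¹, x¹²}, of order 13.
Check: |G/G'| = 78/13 = 6 is the order of the abelianisation.

Answer: 13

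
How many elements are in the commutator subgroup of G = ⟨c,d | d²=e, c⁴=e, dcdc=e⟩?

G' = [G, G] is generated by all commutators. The generator-pair commutators are: [c, d] = c².
The subgroup they normally generate is {e, c²}, of order 2.
Check: |G/G'| = 8/2 = 4 is the order of the abelianisation.

Answer: 2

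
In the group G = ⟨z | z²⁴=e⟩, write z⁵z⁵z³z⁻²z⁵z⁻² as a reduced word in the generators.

Multiply left to right, reducing at each step:
  (z⁵) · z⁵ = z¹⁰
  (z¹⁰) · z³ = z¹³
  (z¹³) · z⁻² = z¹¹
  (z¹¹) · z⁵ = z¹⁶
  (z¹⁶) · z⁻² = z¹⁴

Answer: z¹⁴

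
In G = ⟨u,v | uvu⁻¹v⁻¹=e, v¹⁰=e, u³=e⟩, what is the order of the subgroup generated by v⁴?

|⟨v⁴⟩| equals the order of v⁴. Compute successive powers until reaching e:
  (v⁴)¹ = v⁴, (v⁴)² = v⁸, (v⁴)³ = v², (v⁴)⁴ = v⁶, (v⁴)⁵ = e.
The smallest positive k with (v⁴)ᵏ = e is 5, so |⟨v⁴⟩| = 5.

Answer: 5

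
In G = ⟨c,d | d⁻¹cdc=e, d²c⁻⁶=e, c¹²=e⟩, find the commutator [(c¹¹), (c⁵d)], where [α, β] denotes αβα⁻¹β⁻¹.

[(c¹¹), (c⁵d)] = (c¹¹)·(c⁵d)·(c¹¹)⁻¹·(c⁵d)⁻¹.
  (c¹¹) · (c⁵d) = c⁴d
  (c⁴d) · c = c³d
  (c³d) · (c⁵d⁻¹) = c¹⁰

Answer: c¹⁰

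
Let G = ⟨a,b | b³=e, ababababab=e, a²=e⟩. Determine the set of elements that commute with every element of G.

An element z ∈ Z(G) iff z commutes with every generator.
For example e is central: e·a = a = a·e; e·b = b = b·e.
Whereas a ∉ Z(G) since a·b = ab ≠ ba = b·a.
Checking each of the 60 elements this way gives Z(G) = {e}, of order 1.

Answer: {e}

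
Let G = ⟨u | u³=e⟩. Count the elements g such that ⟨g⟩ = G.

G is cyclic of order 3. An element generates G iff its order is 3, and a cyclic group of order 3 has exactly φ(3) = 2 such elements.

Answer: 2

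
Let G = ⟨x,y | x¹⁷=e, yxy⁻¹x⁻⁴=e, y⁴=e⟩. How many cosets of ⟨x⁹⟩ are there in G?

First find ord(x⁹) by computing successive powers:
  (x⁹)¹ = x⁹, (x⁹)² = x, (x⁹)³ = x¹⁰, (x⁹)⁴ = x², (x⁹)⁵ = x¹¹, (x⁹)⁶ = x³, (x⁹)⁷ = x¹², (x⁹)⁸ = x⁴, (x⁹)⁹ = x¹³, (x⁹)¹⁰ = x⁵, (x⁹)¹¹ = x¹⁴, (x⁹)¹² = x⁶, (x⁹)¹³ = x¹⁵, (x⁹)¹⁴ = x⁷, (x⁹)¹⁵ = x¹⁶, (x⁹)¹⁶ = x⁸, (x⁹)¹⁷ = e.
So |⟨x⁹⟩| = ord(x⁹) = 17. With |G| = 68, by Lagrange [G : ⟨x⁹⟩] = 68/17 = 4.

Answer: 4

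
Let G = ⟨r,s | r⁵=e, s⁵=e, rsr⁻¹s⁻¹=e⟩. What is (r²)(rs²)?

Compute (r²) · (rs²) by multiplying left to right and reducing via the relations at each step:
  (r²) · r = r³
  (r³) · s² = r³s²

Answer: r³s²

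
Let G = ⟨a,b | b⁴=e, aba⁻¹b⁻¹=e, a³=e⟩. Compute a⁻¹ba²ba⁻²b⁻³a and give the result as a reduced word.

Multiply left to right, reducing at each step:
  (a²) · b = a²b
  (a²b) · a² = ab
  (ab) · b = ab²
  (ab²) · a⁻² = a²b²
  (a²b²) · b⁻³ = a²b³
  (a²b³) · a = b³

Answer: b³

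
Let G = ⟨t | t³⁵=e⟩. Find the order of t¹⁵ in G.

Compute successive powers until reaching e:
  (t¹⁵)¹ = t¹⁵, (t¹⁵)² = t³⁰, (t¹⁵)³ = t¹⁰, (t¹⁵)⁴ = t²⁵, (t¹⁵)⁵ = t⁵, (t¹⁵)⁶ = t²⁰, (t¹⁵)⁷ = e.
The smallest positive k with (t¹⁵)ᵏ = e is 7.

Answer: 7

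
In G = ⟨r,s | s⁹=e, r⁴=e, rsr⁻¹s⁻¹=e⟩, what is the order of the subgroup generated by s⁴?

|⟨s⁴⟩| equals the order of s⁴. Compute successive powers until reaching e:
  (s⁴)¹ = s⁴, (s⁴)² = s⁸, (s⁴)³ = s³, (s⁴)⁴ = s⁷, (s⁴)⁵ = s², (s⁴)⁶ = s⁶, (s⁴)⁷ = s, (s⁴)⁸ = s⁵, (s⁴)⁹ = e.
The smallest positive k with (s⁴)ᵏ = e is 9, so |⟨s⁴⟩| = 9.

Answer: 9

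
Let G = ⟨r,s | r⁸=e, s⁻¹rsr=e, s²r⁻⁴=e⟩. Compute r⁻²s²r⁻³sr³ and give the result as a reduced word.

Multiply left to right, reducing at each step:
  (r⁶) · s² = r²
  (r²) · r⁻³ = r⁷
  (r⁷) · s = r³s⁻¹
  (r³s⁻¹) · r³ = s⁻¹

Answer: s⁻¹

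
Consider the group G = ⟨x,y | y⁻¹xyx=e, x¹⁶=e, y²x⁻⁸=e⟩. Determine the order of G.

Enumerate words in the generators, reducing via the relations: the distinct elements are
  {e, x, y, xy, x², x³, x⁴, x⁵, x⁶, x⁷, x⁸, x⁹, x²y, x³y, x¹², x¹³, x¹¹, x¹⁰, x¹⁴, x¹⁵, x⁴y, x⁵y, x⁶y, x⁷y, y⁻¹, xy⁻¹, x²y⁻¹, x³y⁻¹, x⁴y⁻¹, x⁵y⁻¹, x⁶y⁻¹, x⁷y⁻¹}.
No further products give new elements, so |G| = 32.

Answer: 32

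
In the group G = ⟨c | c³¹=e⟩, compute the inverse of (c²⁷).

The order of (c²⁷) is 31 (smallest k with (c²⁷)ᵏ = e), so (c²⁷)⁻¹ = (c²⁷)³⁰ = c⁴.
Check: (c²⁷) · (c⁴) → (c²⁷) · c⁴ = e, giving e as required.

Answer: c⁴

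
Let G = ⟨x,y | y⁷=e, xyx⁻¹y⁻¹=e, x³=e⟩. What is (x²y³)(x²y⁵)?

Compute (x²y³) · (x²y⁵) by multiplying left to right and reducing via the relations at each step:
  (x²y³) · x² = xy³
  (xy³) · y⁵ = xy

Answer: xy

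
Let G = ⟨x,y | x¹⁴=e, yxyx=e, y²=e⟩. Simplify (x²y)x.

Compute (x²y) · x by multiplying left to right and reducing via the relations at each step:
  (x²y) · x = xy

Answer: xy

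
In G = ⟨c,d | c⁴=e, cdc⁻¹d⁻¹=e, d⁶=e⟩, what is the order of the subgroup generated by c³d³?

|⟨c³d³⟩| equals the order of c³d³. Compute successive powers until reaching e:
  (c³d³)¹ = c³d³, (c³d³)² = c², (c³d³)³ = cd³, (c³d³)⁴ = e.
The smallest positive k with (c³d³)ᵏ = e is 4, so |⟨c³d³⟩| = 4.

Answer: 4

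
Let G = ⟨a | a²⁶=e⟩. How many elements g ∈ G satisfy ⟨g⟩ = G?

G is cyclic of order 26. An element generates G iff its order is 26, and a cyclic group of order 26 has exactly φ(26) = 12 such elements.

Answer: 12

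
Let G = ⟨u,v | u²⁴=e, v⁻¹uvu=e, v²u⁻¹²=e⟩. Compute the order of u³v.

Compute successive powers until reaching e:
  (u³v)¹ = u³v, (u³v)² = u¹², (u³v)³ = u³v⁻¹, (u³v)⁴ = e.
The smallest positive k with (u³v)ᵏ = e is 4.

Answer: 4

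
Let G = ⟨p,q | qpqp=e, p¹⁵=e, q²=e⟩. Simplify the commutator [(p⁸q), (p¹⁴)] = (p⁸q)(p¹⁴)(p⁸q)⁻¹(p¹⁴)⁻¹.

[(p⁸q), (p¹⁴)] = (p⁸q)·(p¹⁴)·(p⁸q)⁻¹·(p¹⁴)⁻¹.
  (p⁸q) · (p¹⁴) = p⁹q
  (p⁹q) · (p⁸q) = p
  p · p = p²

Answer: p²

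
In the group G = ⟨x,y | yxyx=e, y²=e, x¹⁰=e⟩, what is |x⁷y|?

Compute successive powers until reaching e:
  (x⁷y)¹ = x⁷y, (x⁷y)² = e.
The smallest positive k with (x⁷y)ᵏ = e is 2.

Answer: 2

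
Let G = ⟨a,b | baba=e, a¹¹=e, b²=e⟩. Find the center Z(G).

An element z ∈ Z(G) iff z commutes with every generator.
For example e is central: e·a = a = a·e; e·b = b = b·e.
Whereas a ∉ Z(G) since a·b = ab ≠ a¹⁰b = b·a.
Checking each of the 22 elements this way gives Z(G) = {e}, of order 1.

Answer: {e}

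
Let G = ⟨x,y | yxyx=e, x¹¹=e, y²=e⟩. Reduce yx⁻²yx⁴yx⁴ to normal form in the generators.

Multiply left to right, reducing at each step:
  y · x⁻² = x²y
  (x²y) · y = x²
  (x²) · x⁴ = x⁶
  (x⁶) · y = x⁶y
  (x⁶y) · x⁴ = x²y

Answer: x²y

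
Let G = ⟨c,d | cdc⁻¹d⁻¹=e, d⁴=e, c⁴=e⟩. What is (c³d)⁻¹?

The order of (c³d) is 4 (smallest k with (c³d)ᵏ = e), so (c³d)⁻¹ = (c³d)³ = cd³.
Check: (c³d) · (cd³) → (c³d) · c = d;   d · d³ = e, giving e as required.

Answer: cd³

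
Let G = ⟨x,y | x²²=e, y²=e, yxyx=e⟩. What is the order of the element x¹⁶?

Compute successive powers until reaching e:
  (x¹⁶)¹ = x¹⁶, (x¹⁶)² = x¹⁰, (x¹⁶)³ = x⁴, (x¹⁶)⁴ = x²⁰, (x¹⁶)⁵ = x¹⁴, (x¹⁶)⁶ = x⁸, (x¹⁶)⁷ = x², (x¹⁶)⁸ = x¹⁸, (x¹⁶)⁹ = x¹², (x¹⁶)¹⁰ = x⁶, (x¹⁶)¹¹ = e.
The smallest positive k with (x¹⁶)ᵏ = e is 11.

Answer: 11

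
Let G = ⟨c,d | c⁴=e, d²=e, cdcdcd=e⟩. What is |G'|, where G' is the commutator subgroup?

G' = [G, G] is generated by all commutators. The generator-pair commutators are: [c, d] = c²dc.
The subgroup they normally generate is {e, c², cd, dc³, c²dc, c³d, c²dc³, dc, cdc², dc²d, c²dc²d, c³dc²}, of order 12.
Check: |G/G'| = 24/12 = 2 is the order of the abelianisation.

Answer: 12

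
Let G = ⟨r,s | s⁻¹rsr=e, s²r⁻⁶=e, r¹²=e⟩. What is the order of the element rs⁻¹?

Compute successive powers until reaching e:
  (rs⁻¹)¹ = rs⁻¹, (rs⁻¹)² = r⁶, (rs⁻¹)³ = rs, (rs⁻¹)⁴ = e.
The smallest positive k with (rs⁻¹)ᵏ = e is 4.

Answer: 4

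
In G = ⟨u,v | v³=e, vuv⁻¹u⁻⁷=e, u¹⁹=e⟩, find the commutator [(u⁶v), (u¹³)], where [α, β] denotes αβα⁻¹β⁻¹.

[(u⁶v), (u¹³)] = (u⁶v)·(u¹³)·(u⁶v)⁻¹·(u¹³)⁻¹.
  (u⁶v) · (u¹³) = u²v
  (u²v) · (u¹⁰v²) = u¹⁵
  (u¹⁵) · (u⁶) = u²

Answer: u²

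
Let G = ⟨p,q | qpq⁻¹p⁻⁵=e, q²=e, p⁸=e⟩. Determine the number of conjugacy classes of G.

The conjugacy classes (representative and size) are:
  [e] (size 1), [p⁵] (size 2), [p²] (size 1), [p⁷] (size 2), [p⁴] (size 1), [p⁶] (size 1), [q] (size 2), [p⁵q] (size 2), [p²q] (size 2), [p³q] (size 2).
Class equation: 1 + 2 + 1 + 2 + 1 + 1 + 2 + 2 + 2 + 2 = 16 = |G|. So G has 10 conjugacy classes.

Answer: 10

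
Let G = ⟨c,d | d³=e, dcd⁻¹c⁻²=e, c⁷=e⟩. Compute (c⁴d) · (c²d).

Compute (c⁴d) · (c²d) by multiplying left to right and reducing via the relations at each step:
  (c⁴d) · c² = cd
  (cd) · d = cd²

Answer: cd²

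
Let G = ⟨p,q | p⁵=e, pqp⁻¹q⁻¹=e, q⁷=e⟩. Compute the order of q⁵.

Compute successive powers until reaching e:
  (q⁵)¹ = q⁵, (q⁵)² = q³, (q⁵)³ = q, (q⁵)⁴ = q⁶, (q⁵)⁵ = q⁴, (q⁵)⁶ = q², (q⁵)⁷ = e.
The smallest positive k with (q⁵)ᵏ = e is 7.

Answer: 7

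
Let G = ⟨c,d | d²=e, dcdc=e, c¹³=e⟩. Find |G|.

Enumerate words in the generators, reducing via the relations: the distinct elements are
  {c, d, e, cd, c², c³, c⁴, c⁵, c⁶, c⁷, c⁸, c⁹, c²d, c³d, c¹², c¹¹, c¹⁰, c⁴d, c⁵d, c⁶d, c⁷d, c⁸d, c⁹d, c¹²d, c¹¹d, c¹⁰d}.
No further products give new elements, so |G| = 26.

Answer: 26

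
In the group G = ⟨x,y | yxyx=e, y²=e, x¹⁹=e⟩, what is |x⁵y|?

Compute successive powers until reaching e:
  (x⁵y)¹ = x⁵y, (x⁵y)² = e.
The smallest positive k with (x⁵y)ᵏ = e is 2.

Answer: 2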